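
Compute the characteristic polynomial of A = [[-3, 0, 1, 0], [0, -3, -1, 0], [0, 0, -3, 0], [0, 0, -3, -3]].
χ_A(x) = (x + 3)^4

xI - A = [[x + 3, 0, -1, 0], [0, x + 3, 1, 0], [0, 0, x + 3, 0], [0, 0, 3, x + 3]].

Expanding det(xI - A) along the first row:
det(xI - A) = + (x + 3)·det([[x + 3, 1, 0], [0, x + 3, 0], [0, 3, x + 3]]) - (0)·det([[0, 1, 0], [0, x + 3, 0], [0, 3, x + 3]]) + (-1)·det([[0, x + 3, 0], [0, 0, 0], [0, 0, x + 3]]) - (0)·det([[0, x + 3, 1], [0, 0, x + 3], [0, 0, 3]]).

Evaluating gives χ_A(x) = x^4 + 12x^3 + 54x^2 + 108x + 81 = (x + 3)^4.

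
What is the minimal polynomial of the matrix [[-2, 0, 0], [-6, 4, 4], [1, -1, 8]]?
m_A(x) = (x - 6)^2(x + 2)

The characteristic polynomial factors as (x - 6)^2(x + 2). The minimal polynomial is ∏(x - λ)^{k_λ} where k_λ is the size of the largest Jordan block at λ.

For λ = -2: rank(A + 2I) = 2, and the largest Jordan block has size 1 (the smallest k with rank((A + 2I)^k) = rank((A + 2I)^(k+1))).
For λ = 6: rank(A - 6I) = 2, and the largest Jordan block has size 2 (the smallest k with rank((A - 6I)^k) = rank((A - 6I)^(k+1))).

So m_A(x) = (x - 6)^2(x + 2).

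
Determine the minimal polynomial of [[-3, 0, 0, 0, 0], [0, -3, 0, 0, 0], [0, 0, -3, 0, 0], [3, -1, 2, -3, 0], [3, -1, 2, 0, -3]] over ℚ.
m_A(x) = (x + 3)^2

The characteristic polynomial factors as (x + 3)^5. The minimal polynomial is ∏(x - λ)^{k_λ} where k_λ is the size of the largest Jordan block at λ.

For λ = -3: rank(A + 3I) = 1, and the largest Jordan block has size 2 (the smallest k with rank((A + 3I)^k) = rank((A + 3I)^(k+1))).

So m_A(x) = (x + 3)^2.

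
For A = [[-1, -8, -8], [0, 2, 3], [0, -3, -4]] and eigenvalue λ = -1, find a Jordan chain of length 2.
We seek v_1 ∈ ker((A + I)^2) \ ker(A + I), then set v_{i+1} = (A + I) v_i.

One such chain is v_1 = [[-6, 2, -1]]^T, v_2 = [[-8, 3, -3]]^T. Check: (A + I) v_2 = [[0, 0, 0]]^T = 0.

v_1 = [[-6, 2, -1]]^T, v_2 = [[-8, 3, -3]]^T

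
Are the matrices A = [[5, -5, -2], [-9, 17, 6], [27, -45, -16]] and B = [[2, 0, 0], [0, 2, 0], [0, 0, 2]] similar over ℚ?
No.

Both have characteristic polynomial (x - 2)^3, but the minimal polynomial of A is (x - 2)^2 while the minimal polynomial of B is x - 2. The minimal polynomial is a similarity invariant, so A and B are not similar.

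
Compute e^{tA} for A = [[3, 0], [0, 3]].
A has Jordan form J = [[3, 0], [0, 3]] with A = PJP^{-1}, so e^{tA} = P e^{tJ} P^{-1}.

For a Jordan block J_k(λ), e^{tJ_k(λ)} = e^{λt} · (I + tN + t^2 N^2/2! + ... + t^{k-1} N^{k-1}/(k-1)!) where N is the nilpotent superdiagonal part.

Assembling the blocks and conjugating back gives the entries of e^{tA} as shown above.

e^{tA} = [[e^{3*t}, 0], [0, e^{3*t}]]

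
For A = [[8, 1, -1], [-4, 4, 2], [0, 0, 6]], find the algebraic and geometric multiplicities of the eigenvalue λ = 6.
algebraic multiplicity 3, geometric multiplicity 2

The characteristic polynomial is (x - 6)^3, so the factor x - 6 appears with exponent 3: the algebraic multiplicity is 3.

rank(A - 6I) = 1, so the eigenspace has dimension 3 - 1 = 2: the geometric multiplicity is 2.

Since 2 < 3, A is not diagonalizable.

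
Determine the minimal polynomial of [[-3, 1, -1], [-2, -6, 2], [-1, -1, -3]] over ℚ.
m_A(x) = (x + 4)^2

The characteristic polynomial factors as (x + 4)^3. The minimal polynomial is ∏(x - λ)^{k_λ} where k_λ is the size of the largest Jordan block at λ.

For λ = -4: rank(A + 4I) = 1, and the largest Jordan block has size 2 (the smallest k with rank((A + 4I)^k) = rank((A + 4I)^(k+1))).

So m_A(x) = (x + 4)^2.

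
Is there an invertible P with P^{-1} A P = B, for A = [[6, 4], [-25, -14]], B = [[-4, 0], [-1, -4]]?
Two matrices over a field are similar if and only if they have the same invariant factors.

Both A and B have characteristic polynomial (x + 4)^2 and minimal polynomial (x + 4)^2. Computing further, both have invariant factors (x + 4)^2. Hence A and B are similar.

Yes.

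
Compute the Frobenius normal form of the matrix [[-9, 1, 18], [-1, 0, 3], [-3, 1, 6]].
R = [[0, 0, 6], [1, 0, 2], [0, 1, -3]]

The invariant factors of A (the non-unit diagonal entries of the Smith normal form of xI - A over ℚ[x]) are (x + 3)(x^2 - 2), each dividing the next. The characteristic polynomial is their product, (x + 3)(x^2 - 2).

The rational canonical form is the block-diagonal matrix of companion matrices C(f_i):
R = [[0, 0, 6], [1, 0, 2], [0, 1, -3]].

Note the characteristic polynomial does not split into linear factors over ℚ, so A has no Jordan form over ℚ; the rational canonical form exists over any field.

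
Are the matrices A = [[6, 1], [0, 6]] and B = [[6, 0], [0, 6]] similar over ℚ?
No.

Both have characteristic polynomial (x - 6)^2, but the minimal polynomial of A is (x - 6)^2 while the minimal polynomial of B is x - 6. The minimal polynomial is a similarity invariant, so A and B are not similar.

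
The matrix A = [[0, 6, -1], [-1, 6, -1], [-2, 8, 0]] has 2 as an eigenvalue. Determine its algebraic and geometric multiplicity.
algebraic multiplicity 3, geometric multiplicity 1

The characteristic polynomial is (x - 2)^3, so the factor x - 2 appears with exponent 3: the algebraic multiplicity is 3.

rank(A - 2I) = 2, so the eigenspace has dimension 3 - 2 = 1: the geometric multiplicity is 1.

Since 1 < 3, A is not diagonalizable.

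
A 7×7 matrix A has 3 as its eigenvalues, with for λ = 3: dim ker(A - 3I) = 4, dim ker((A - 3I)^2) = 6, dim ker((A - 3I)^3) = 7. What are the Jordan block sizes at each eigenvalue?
Jordan blocks: (3, 3), (3, 2), (3, 1), (3, 1)

λ = 3: successive nullity increments [4, 2, 1] count blocks of size ≥ k; block sizes are [3, 2, 1, 1].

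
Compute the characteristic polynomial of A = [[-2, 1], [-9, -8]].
χ_A(x) = (x + 5)^2

xI - A = [[x + 2, -1], [9, x + 8]].

Expanding det(xI - A) along the first row:
det(xI - A) = + (x + 2)·det([[x + 8]]) - (-1)·det([[9]]).

Evaluating gives χ_A(x) = x^2 + 10x + 25 = (x + 5)^2.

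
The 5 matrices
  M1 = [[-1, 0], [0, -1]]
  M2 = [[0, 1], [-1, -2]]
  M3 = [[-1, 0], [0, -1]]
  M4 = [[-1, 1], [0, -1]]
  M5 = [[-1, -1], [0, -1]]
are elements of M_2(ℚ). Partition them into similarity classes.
Characteristic polynomials: χ_{M1} = (x + 1)^2, χ_{M2} = (x + 1)^2, χ_{M3} = (x + 1)^2, χ_{M4} = (x + 1)^2, χ_{M5} = (x + 1)^2.

{M1, M3}: invariant factors x + 1, x + 1.

{M2, M4, M5}: invariant factors (x + 1)^2.

Matrices are similar if and only if their invariant-factor lists agree; the partition into similarity classes is {M1, M3}, {M2, M4, M5}.

2 classes: {M1, M3}, {M2, M4, M5}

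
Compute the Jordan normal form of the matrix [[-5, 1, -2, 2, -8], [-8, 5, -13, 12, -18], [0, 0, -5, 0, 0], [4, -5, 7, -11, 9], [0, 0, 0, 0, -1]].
The characteristic polynomial is det(xI - A) = (x + 1)^2(x + 5)^3, so the eigenvalues are -5 (algebraic multiplicity 3), -1 (algebraic multiplicity 2).

For λ = -5: rank(A + 5I) = 4, rank((A + 5I)^2) = 3, rank((A + 5I)^3) = 2. The eigenspace has dimension 5 - 4 = 1, so there is 1 Jordan block; the rank sequence gives block sizes [3].

For λ = -1: rank(A + I) = 4, rank((A + I)^2) = 3. The eigenspace has dimension 5 - 4 = 1, so there is 1 Jordan block; the rank sequence gives block sizes [2].

Assembling the blocks gives the Jordan form J above.

J = [[-5, 1, 0, 0, 0], [0, -5, 1, 0, 0], [0, 0, -5, 0, 0], [0, 0, 0, -1, 1], [0, 0, 0, 0, -1]]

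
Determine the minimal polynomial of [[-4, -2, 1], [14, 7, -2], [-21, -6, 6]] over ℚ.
m_A(x) = (x - 3)^2

The characteristic polynomial factors as (x - 3)^3. The minimal polynomial is ∏(x - λ)^{k_λ} where k_λ is the size of the largest Jordan block at λ.

For λ = 3: rank(A - 3I) = 1, and the largest Jordan block has size 2 (the smallest k with rank((A - 3I)^k) = rank((A - 3I)^(k+1))).

So m_A(x) = (x - 3)^2.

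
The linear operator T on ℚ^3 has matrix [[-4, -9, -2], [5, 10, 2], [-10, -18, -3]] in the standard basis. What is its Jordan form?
The characteristic polynomial is det(xI - A) = (x - 1)^3, so the eigenvalues are 1 (algebraic multiplicity 3).

For λ = 1: rank(A - I) = 1, rank((A - I)^2) = 0. The eigenspace has dimension 3 - 1 = 2, so there are 2 Jordan blocks; the rank sequence gives block sizes [2, 1].

Assembling the blocks gives the Jordan form J above.

J = [[1, 1, 0], [0, 1, 0], [0, 0, 1]]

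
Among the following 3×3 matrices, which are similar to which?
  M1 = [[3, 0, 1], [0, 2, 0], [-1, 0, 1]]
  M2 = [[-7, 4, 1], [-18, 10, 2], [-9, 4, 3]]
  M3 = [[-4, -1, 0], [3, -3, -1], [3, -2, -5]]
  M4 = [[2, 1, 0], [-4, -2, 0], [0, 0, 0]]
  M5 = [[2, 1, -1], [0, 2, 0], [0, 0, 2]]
3 classes: {M1, M2, M5}, {M3}, {M4}

Characteristic polynomials: χ_{M1} = (x - 2)^3, χ_{M2} = (x - 2)^3, χ_{M3} = (x + 4)^3, χ_{M4} = x^3, χ_{M5} = (x - 2)^3.

{M1, M2, M5}: invariant factors x - 2, (x - 2)^2.

{M3}: invariant factors (x + 4)^3.

{M4}: invariant factors x, x^2.

Matrices are similar if and only if their invariant-factor lists agree; the partition into similarity classes is {M1, M2, M5}, {M3}, {M4}.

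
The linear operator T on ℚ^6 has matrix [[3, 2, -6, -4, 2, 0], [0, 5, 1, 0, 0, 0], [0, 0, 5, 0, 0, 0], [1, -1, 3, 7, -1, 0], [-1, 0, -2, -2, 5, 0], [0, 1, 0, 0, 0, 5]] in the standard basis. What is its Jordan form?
J = [[5, 1, 0, 0, 0, 0], [0, 5, 1, 0, 0, 0], [0, 0, 5, 0, 0, 0], [0, 0, 0, 5, 1, 0], [0, 0, 0, 0, 5, 1], [0, 0, 0, 0, 0, 5]]

The characteristic polynomial is det(xI - A) = (x - 5)^6, so the eigenvalues are 5 (algebraic multiplicity 6).

For λ = 5: rank(A - 5I) = 4, rank((A - 5I)^2) = 2, rank((A - 5I)^3) = 0. The eigenspace has dimension 6 - 4 = 2, so there are 2 Jordan blocks; the rank sequence gives block sizes [3, 3].

Assembling the blocks gives the Jordan form J above.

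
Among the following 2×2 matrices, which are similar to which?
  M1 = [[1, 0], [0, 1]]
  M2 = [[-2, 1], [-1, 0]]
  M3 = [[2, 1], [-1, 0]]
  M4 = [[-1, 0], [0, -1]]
Characteristic polynomials: χ_{M1} = (x - 1)^2, χ_{M2} = (x + 1)^2, χ_{M3} = (x - 1)^2, χ_{M4} = (x + 1)^2.

{M1}: invariant factors x - 1, x - 1.

{M2}: invariant factors (x + 1)^2.

{M3}: invariant factors (x - 1)^2.

{M4}: invariant factors x + 1, x + 1.

Matrices are similar if and only if their invariant-factor lists agree; the partition into similarity classes is {M1}, {M2}, {M3}, {M4}.

4 classes: {M1}, {M2}, {M3}, {M4}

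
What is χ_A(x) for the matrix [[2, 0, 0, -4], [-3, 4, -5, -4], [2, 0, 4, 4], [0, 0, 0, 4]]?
χ_A(x) = (x - 4)^3(x - 2)

xI - A = [[x - 2, 0, 0, 4], [3, x - 4, 5, 4], [-2, 0, x - 4, -4], [0, 0, 0, x - 4]].

Expanding det(xI - A) along the first row:
det(xI - A) = + (x - 2)·det([[x - 4, 5, 4], [0, x - 4, -4], [0, 0, x - 4]]) - (0)·det([[3, 5, 4], [-2, x - 4, -4], [0, 0, x - 4]]) + (0)·det([[3, x - 4, 4], [-2, 0, -4], [0, 0, x - 4]]) - (4)·det([[3, x - 4, 5], [-2, 0, x - 4], [0, 0, 0]]).

Evaluating gives χ_A(x) = x^4 - 14x^3 + 72x^2 - 160x + 128 = (x - 4)^3(x - 2).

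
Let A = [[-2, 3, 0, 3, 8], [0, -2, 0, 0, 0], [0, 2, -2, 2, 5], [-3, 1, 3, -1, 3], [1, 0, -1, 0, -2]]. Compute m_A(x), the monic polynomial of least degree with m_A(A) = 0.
m_A(x) = (x + 1)(x + 2)^3

The characteristic polynomial factors as (x + 1)(x + 2)^4. The minimal polynomial is ∏(x - λ)^{k_λ} where k_λ is the size of the largest Jordan block at λ.

For λ = -2: rank(A + 2I) = 3, and the largest Jordan block has size 3 (the smallest k with rank((A + 2I)^k) = rank((A + 2I)^(k+1))).
For λ = -1: rank(A + I) = 4, and the largest Jordan block has size 1 (the smallest k with rank((A + I)^k) = rank((A + I)^(k+1))).

So m_A(x) = (x + 1)(x + 2)^3.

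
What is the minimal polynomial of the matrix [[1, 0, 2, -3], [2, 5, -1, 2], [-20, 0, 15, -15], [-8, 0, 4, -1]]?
m_A(x) = (x - 5)^3

The characteristic polynomial factors as (x - 5)^4. The minimal polynomial is ∏(x - λ)^{k_λ} where k_λ is the size of the largest Jordan block at λ.

For λ = 5: rank(A - 5I) = 2, and the largest Jordan block has size 3 (the smallest k with rank((A - 5I)^k) = rank((A - 5I)^(k+1))).

So m_A(x) = (x - 5)^3.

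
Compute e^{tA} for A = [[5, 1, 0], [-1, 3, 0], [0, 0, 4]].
A has Jordan form J = [[4, 1, 0], [0, 4, 0], [0, 0, 4]] with A = PJP^{-1}, so e^{tA} = P e^{tJ} P^{-1}.

For a Jordan block J_k(λ), e^{tJ_k(λ)} = e^{λt} · (I + tN + t^2 N^2/2! + ... + t^{k-1} N^{k-1}/(k-1)!) where N is the nilpotent superdiagonal part.

Assembling the blocks and conjugating back gives the entries of e^{tA} as shown above.

e^{tA} = [[(t + 1)*e^{4*t}, t*e^{4*t}, 0], [-t*e^{4*t}, (1 - t)*e^{4*t}, 0], [0, 0, e^{4*t}]]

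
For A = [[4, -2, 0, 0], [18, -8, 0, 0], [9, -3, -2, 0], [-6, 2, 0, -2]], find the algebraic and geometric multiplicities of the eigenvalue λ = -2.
The characteristic polynomial is (x + 2)^4, so the factor x + 2 appears with exponent 4: the algebraic multiplicity is 4.

rank(A + 2I) = 1, so the eigenspace has dimension 4 - 1 = 3: the geometric multiplicity is 3.

Since 3 < 4, A is not diagonalizable.

algebraic multiplicity 4, geometric multiplicity 3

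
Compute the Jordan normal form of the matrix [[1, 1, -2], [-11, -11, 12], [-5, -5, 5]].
The characteristic polynomial is det(xI - A) = x^2(x + 5), so the eigenvalues are -5 (algebraic multiplicity 1), 0 (algebraic multiplicity 2).

For λ = -5: algebraic multiplicity 1 gives one 1×1 block.

For λ = 0: rank(A) = 2, rank(A^2) = 1. The eigenspace has dimension 3 - 2 = 1, so there is 1 Jordan block; the rank sequence gives block sizes [2].

Assembling the blocks gives the Jordan form J above.

J = [[-5, 0, 0], [0, 0, 1], [0, 0, 0]]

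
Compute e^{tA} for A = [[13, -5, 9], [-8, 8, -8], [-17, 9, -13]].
e^{tA} = [[t*e^{4*t} + 3*e^{4*t} - 2, -t*e^{4*t} - e^{4*t} + 1, t*e^{4*t} + 2*e^{4*t} - 2], [2 - 2*e^{4*t}, 2*e^{4*t} - 1, 2 - 2*e^{4*t}], [-t*e^{4*t} - 4*e^{4*t} + 4, t*e^{4*t} + 2*e^{4*t} - 2, -t*e^{4*t} - 3*e^{4*t} + 4]]

A has Jordan form J = [[0, 0, 0], [0, 4, 1], [0, 0, 4]] with A = PJP^{-1}, so e^{tA} = P e^{tJ} P^{-1}.

For a Jordan block J_k(λ), e^{tJ_k(λ)} = e^{λt} · (I + tN + t^2 N^2/2! + ... + t^{k-1} N^{k-1}/(k-1)!) where N is the nilpotent superdiagonal part.

Assembling the blocks and conjugating back gives the entries of e^{tA} as shown above.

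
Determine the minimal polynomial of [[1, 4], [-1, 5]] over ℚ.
m_A(x) = (x - 3)^2

The characteristic polynomial factors as (x - 3)^2. The minimal polynomial is ∏(x - λ)^{k_λ} where k_λ is the size of the largest Jordan block at λ.

For λ = 3: rank(A - 3I) = 1, and the largest Jordan block has size 2 (the smallest k with rank((A - 3I)^k) = rank((A - 3I)^(k+1))).

So m_A(x) = (x - 3)^2.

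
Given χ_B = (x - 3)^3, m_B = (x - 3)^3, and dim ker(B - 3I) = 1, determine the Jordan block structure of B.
Jordan blocks: (3, 3)

λ = 3: algebraic multiplicity 3 (exponent in χ_B), largest block size 3 (exponent in m_B), 1 block (geometric multiplicity). This forces block sizes [3].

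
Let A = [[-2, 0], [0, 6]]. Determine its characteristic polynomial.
xI - A = [[x + 2, 0], [0, x - 6]].

Expanding det(xI - A) along the first row:
det(xI - A) = + (x + 2)·det([[x - 6]]) - (0)·det([[0]]).

Evaluating gives χ_A(x) = x^2 - 4x - 12 = (x - 6)(x + 2).

χ_A(x) = (x - 6)(x + 2)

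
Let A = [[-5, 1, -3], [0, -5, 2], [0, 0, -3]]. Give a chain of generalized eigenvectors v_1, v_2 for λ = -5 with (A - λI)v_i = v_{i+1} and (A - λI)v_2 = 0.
We seek v_1 ∈ ker((A + 5I)^2) \ ker(A + 5I), then set v_{i+1} = (A + 5I) v_i.

One such chain is v_1 = [[2, 1, 0]]^T, v_2 = [[1, 0, 0]]^T. Check: (A + 5I) v_2 = [[0, 0, 0]]^T = 0.

v_1 = [[2, 1, 0]]^T, v_2 = [[1, 0, 0]]^T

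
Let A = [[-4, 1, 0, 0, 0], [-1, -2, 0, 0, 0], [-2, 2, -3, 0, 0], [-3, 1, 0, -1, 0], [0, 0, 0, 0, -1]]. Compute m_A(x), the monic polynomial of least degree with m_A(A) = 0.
m_A(x) = (x + 1)(x + 3)^2

The characteristic polynomial factors as (x + 1)^2(x + 3)^3. The minimal polynomial is ∏(x - λ)^{k_λ} where k_λ is the size of the largest Jordan block at λ.

For λ = -3: rank(A + 3I) = 3, and the largest Jordan block has size 2 (the smallest k with rank((A + 3I)^k) = rank((A + 3I)^(k+1))).
For λ = -1: rank(A + I) = 3, and the largest Jordan block has size 1 (the smallest k with rank((A + I)^k) = rank((A + I)^(k+1))).

So m_A(x) = (x + 1)(x + 3)^2.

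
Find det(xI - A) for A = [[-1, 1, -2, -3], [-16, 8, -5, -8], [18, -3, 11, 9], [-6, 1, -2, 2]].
xI - A = [[x + 1, -1, 2, 3], [16, x - 8, 5, 8], [-18, 3, x - 11, -9], [6, -1, 2, x - 2]].

Expanding det(xI - A) along the first row:
det(xI - A) = + (x + 1)·det([[x - 8, 5, 8], [3, x - 11, -9], [-1, 2, x - 2]]) - (-1)·det([[16, 5, 8], [-18, x - 11, -9], [6, 2, x - 2]]) + (2)·det([[16, x - 8, 8], [-18, 3, -9], [6, -1, x - 2]]) - (3)·det([[16, x - 8, 5], [-18, 3, x - 11], [6, -1, 2]]).

Evaluating gives χ_A(x) = x^4 - 20x^3 + 150x^2 - 500x + 625 = (x - 5)^4.

χ_A(x) = (x - 5)^4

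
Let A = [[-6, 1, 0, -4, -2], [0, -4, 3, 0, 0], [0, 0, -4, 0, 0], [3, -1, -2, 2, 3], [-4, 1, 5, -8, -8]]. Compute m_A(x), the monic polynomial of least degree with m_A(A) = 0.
m_A(x) = (x + 4)^3

The characteristic polynomial factors as (x + 4)^5. The minimal polynomial is ∏(x - λ)^{k_λ} where k_λ is the size of the largest Jordan block at λ.

For λ = -4: rank(A + 4I) = 3, and the largest Jordan block has size 3 (the smallest k with rank((A + 4I)^k) = rank((A + 4I)^(k+1))).

So m_A(x) = (x + 4)^3.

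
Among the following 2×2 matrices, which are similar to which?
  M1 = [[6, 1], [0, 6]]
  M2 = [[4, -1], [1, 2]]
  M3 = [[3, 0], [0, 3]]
Characteristic polynomials: χ_{M1} = (x - 6)^2, χ_{M2} = (x - 3)^2, χ_{M3} = (x - 3)^2.

{M1}: invariant factors (x - 6)^2.

{M2}: invariant factors (x - 3)^2.

{M3}: invariant factors x - 3, x - 3.

Matrices are similar if and only if their invariant-factor lists agree; the partition into similarity classes is {M1}, {M2}, {M3}.

3 classes: {M1}, {M2}, {M3}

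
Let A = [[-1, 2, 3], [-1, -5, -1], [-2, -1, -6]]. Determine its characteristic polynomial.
χ_A(x) = (x + 4)^3

xI - A = [[x + 1, -2, -3], [1, x + 5, 1], [2, 1, x + 6]].

Expanding det(xI - A) along the first row:
det(xI - A) = + (x + 1)·det([[x + 5, 1], [1, x + 6]]) - (-2)·det([[1, 1], [2, x + 6]]) + (-3)·det([[1, x + 5], [2, 1]]).

Evaluating gives χ_A(x) = x^3 + 12x^2 + 48x + 64 = (x + 4)^3.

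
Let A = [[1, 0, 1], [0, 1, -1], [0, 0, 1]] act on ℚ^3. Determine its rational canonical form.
R = [[1, 0, 0], [0, 0, -1], [0, 1, 2]]

The invariant factors of A (the non-unit diagonal entries of the Smith normal form of xI - A over ℚ[x]) are x - 1, (x - 1)^2, each dividing the next. The characteristic polynomial is their product, (x - 1)^3.

The rational canonical form is the block-diagonal matrix of companion matrices C(f_i):
R = [[1, 0, 0], [0, 0, -1], [0, 1, 2]].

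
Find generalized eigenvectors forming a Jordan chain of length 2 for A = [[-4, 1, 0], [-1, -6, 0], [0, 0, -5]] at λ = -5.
v_1 = [[0, 1, 0]]^T, v_2 = [[1, -1, 0]]^T

We seek v_1 ∈ ker((A + 5I)^2) \ ker(A + 5I), then set v_{i+1} = (A + 5I) v_i.

One such chain is v_1 = [[0, 1, 0]]^T, v_2 = [[1, -1, 0]]^T. Check: (A + 5I) v_2 = [[0, 0, 0]]^T = 0.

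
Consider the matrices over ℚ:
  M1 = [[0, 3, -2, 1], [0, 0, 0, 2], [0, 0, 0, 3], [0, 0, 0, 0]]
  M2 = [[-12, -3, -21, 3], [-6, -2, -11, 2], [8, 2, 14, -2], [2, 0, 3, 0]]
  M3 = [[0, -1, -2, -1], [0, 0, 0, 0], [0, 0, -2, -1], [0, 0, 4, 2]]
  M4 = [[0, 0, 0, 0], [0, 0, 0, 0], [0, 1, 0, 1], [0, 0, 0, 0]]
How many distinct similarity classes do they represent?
Characteristic polynomials: χ_{M1} = x^4, χ_{M2} = x^4, χ_{M3} = x^4, χ_{M4} = x^4.

{M1, M2, M3}: invariant factors x^2, x^2.

{M4}: invariant factors x, x, x^2.

Matrices are similar if and only if their invariant-factor lists agree; the partition into similarity classes is {M1, M2, M3}, {M4}.

2 classes: {M1, M2, M3}, {M4}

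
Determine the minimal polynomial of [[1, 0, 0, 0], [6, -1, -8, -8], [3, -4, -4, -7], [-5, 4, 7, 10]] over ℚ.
The characteristic polynomial factors as (x - 3)^2(x - 1)(x + 1). The minimal polynomial is ∏(x - λ)^{k_λ} where k_λ is the size of the largest Jordan block at λ.

For λ = -1: rank(A + I) = 3, and the largest Jordan block has size 1 (the smallest k with rank((A + I)^k) = rank((A + I)^(k+1))).
For λ = 1: rank(A - I) = 3, and the largest Jordan block has size 1 (the smallest k with rank((A - I)^k) = rank((A - I)^(k+1))).
For λ = 3: rank(A - 3I) = 3, and the largest Jordan block has size 2 (the smallest k with rank((A - 3I)^k) = rank((A - 3I)^(k+1))).

So m_A(x) = (x - 3)^2(x - 1)(x + 1).

m_A(x) = (x - 3)^2(x - 1)(x + 1)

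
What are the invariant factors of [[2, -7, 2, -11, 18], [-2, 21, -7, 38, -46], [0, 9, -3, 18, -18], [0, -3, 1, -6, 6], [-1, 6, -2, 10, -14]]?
The Jordan structure of A has elementary divisors x^3, x^2. Arranging the block sizes at each eigenvalue in decreasing order and taking row products gives the invariant factors.

Invariant factors (smallest first, each dividing the next): x^2, x^3.

Check: the last factor x^3 is the minimal polynomial, and the product x^5 is the characteristic polynomial.

x^2, x^3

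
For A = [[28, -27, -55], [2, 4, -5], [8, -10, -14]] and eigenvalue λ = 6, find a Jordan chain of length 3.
v_1 = [[3, 0, 1]]^T, v_2 = [[11, 1, 4]]^T, v_3 = [[-5, 0, -2]]^T

We seek v_1 ∈ ker((A - 6I)^3) \ ker((A - 6I)^2), then set v_{i+1} = (A - 6I) v_i.

One such chain is v_1 = [[3, 0, 1]]^T, v_2 = [[11, 1, 4]]^T, v_3 = [[-5, 0, -2]]^T. Check: (A - 6I) v_3 = [[0, 0, 0]]^T = 0.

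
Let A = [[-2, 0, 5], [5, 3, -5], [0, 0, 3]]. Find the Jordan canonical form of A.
The characteristic polynomial is det(xI - A) = (x - 3)^2(x + 2), so the eigenvalues are -2 (algebraic multiplicity 1), 3 (algebraic multiplicity 2).

For λ = -2: algebraic multiplicity 1 gives one 1×1 block.

For λ = 3: rank(A - 3I) = 1. The eigenspace has dimension 3 - 1 = 2, so there are 2 Jordan blocks; the rank sequence gives block sizes [1, 1].

Assembling the blocks gives the Jordan form J above.

J = [[-2, 0, 0], [0, 3, 0], [0, 0, 3]]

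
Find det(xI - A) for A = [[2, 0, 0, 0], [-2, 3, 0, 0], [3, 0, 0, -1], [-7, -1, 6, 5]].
χ_A(x) = (x - 3)^2(x - 2)^2

xI - A = [[x - 2, 0, 0, 0], [2, x - 3, 0, 0], [-3, 0, x, 1], [7, 1, -6, x - 5]].

Expanding det(xI - A) along the first row:
det(xI - A) = + (x - 2)·det([[x - 3, 0, 0], [0, x, 1], [1, -6, x - 5]]) - (0)·det([[2, 0, 0], [-3, x, 1], [7, -6, x - 5]]) + (0)·det([[2, x - 3, 0], [-3, 0, 1], [7, 1, x - 5]]) - (0)·det([[2, x - 3, 0], [-3, 0, x], [7, 1, -6]]).

Evaluating gives χ_A(x) = x^4 - 10x^3 + 37x^2 - 60x + 36 = (x - 3)^2(x - 2)^2.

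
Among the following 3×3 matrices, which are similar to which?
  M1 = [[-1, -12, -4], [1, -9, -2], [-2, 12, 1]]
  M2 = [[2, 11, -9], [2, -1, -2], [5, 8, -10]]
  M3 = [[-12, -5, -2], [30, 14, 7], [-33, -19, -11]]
2 classes: {M1}, {M2, M3}

Characteristic polynomials: χ_{M1} = (x + 3)^3, χ_{M2} = (x + 3)^3, χ_{M3} = (x + 3)^3.

{M1}: invariant factors x + 3, (x + 3)^2.

{M2, M3}: invariant factors (x + 3)^3.

Matrices are similar if and only if their invariant-factor lists agree; the partition into similarity classes is {M1}, {M2, M3}.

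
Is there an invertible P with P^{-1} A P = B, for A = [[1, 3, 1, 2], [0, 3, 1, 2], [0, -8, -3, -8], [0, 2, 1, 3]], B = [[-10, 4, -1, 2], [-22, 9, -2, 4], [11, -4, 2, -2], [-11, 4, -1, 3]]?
No.

Both have characteristic polynomial (x - 1)^4, but the minimal polynomial of A is (x - 1)^3 while the minimal polynomial of B is (x - 1)^2. The minimal polynomial is a similarity invariant, so A and B are not similar.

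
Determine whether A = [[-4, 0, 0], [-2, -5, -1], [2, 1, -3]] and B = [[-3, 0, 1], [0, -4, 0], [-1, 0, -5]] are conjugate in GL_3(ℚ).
Two matrices over a field are similar if and only if they have the same invariant factors.

Both A and B have characteristic polynomial (x + 4)^3 and minimal polynomial (x + 4)^2. Computing further, both have invariant factors x + 4, (x + 4)^2. Hence A and B are similar.

Yes.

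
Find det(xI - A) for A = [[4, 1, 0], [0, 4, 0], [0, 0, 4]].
χ_A(x) = (x - 4)^3

xI - A = [[x - 4, -1, 0], [0, x - 4, 0], [0, 0, x - 4]].

Expanding det(xI - A) along the first row:
det(xI - A) = + (x - 4)·det([[x - 4, 0], [0, x - 4]]) - (-1)·det([[0, 0], [0, x - 4]]) + (0)·det([[0, x - 4], [0, 0]]).

Evaluating gives χ_A(x) = x^3 - 12x^2 + 48x - 64 = (x - 4)^3.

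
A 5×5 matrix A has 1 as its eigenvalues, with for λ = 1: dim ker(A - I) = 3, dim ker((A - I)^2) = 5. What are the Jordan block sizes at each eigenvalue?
Jordan blocks: (1, 2), (1, 2), (1, 1)

λ = 1: successive nullity increments [3, 2] count blocks of size ≥ k; block sizes are [2, 2, 1].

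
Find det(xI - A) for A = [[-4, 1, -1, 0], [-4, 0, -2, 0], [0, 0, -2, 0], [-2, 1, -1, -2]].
xI - A = [[x + 4, -1, 1, 0], [4, x, 2, 0], [0, 0, x + 2, 0], [2, -1, 1, x + 2]].

Expanding det(xI - A) along the first row:
det(xI - A) = + (x + 4)·det([[x, 2, 0], [0, x + 2, 0], [-1, 1, x + 2]]) - (-1)·det([[4, 2, 0], [0, x + 2, 0], [2, 1, x + 2]]) + (1)·det([[4, x, 0], [0, 0, 0], [2, -1, x + 2]]) - (0)·det([[4, x, 2], [0, 0, x + 2], [2, -1, 1]]).

Evaluating gives χ_A(x) = x^4 + 8x^3 + 24x^2 + 32x + 16 = (x + 2)^4.

χ_A(x) = (x + 2)^4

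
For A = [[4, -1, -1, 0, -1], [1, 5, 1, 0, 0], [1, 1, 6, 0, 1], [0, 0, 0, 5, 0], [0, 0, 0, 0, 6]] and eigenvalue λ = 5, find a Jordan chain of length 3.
v_1 = [[1, 0, 0, 0, 0]]^T, v_2 = [[-1, 1, 1, 0, 0]]^T, v_3 = [[-1, 0, 1, 0, 0]]^T

We seek v_1 ∈ ker((A - 5I)^3) \ ker((A - 5I)^2), then set v_{i+1} = (A - 5I) v_i.

One such chain is v_1 = [[1, 0, 0, 0, 0]]^T, v_2 = [[-1, 1, 1, 0, 0]]^T, v_3 = [[-1, 0, 1, 0, 0]]^T. Check: (A - 5I) v_3 = [[0, 0, 0, 0, 0]]^T = 0.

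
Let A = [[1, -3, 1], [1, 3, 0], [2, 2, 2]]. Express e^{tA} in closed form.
A has Jordan form J = [[2, 1, 0], [0, 2, 1], [0, 0, 2]] with A = PJP^{-1}, so e^{tA} = P e^{tJ} P^{-1}.

For a Jordan block J_k(λ), e^{tJ_k(λ)} = e^{λt} · (I + tN + t^2 N^2/2! + ... + t^{k-1} N^{k-1}/(k-1)!) where N is the nilpotent superdiagonal part.

Assembling the blocks and conjugating back gives the entries of e^{tA} as shown above.

e^{tA} = [[(1 - t)*e^{2*t}, t*(t - 3)*e^{2*t}, t*(2 - t)*e^{2*t}/2], [t*e^{2*t}, (-t^2 + t + 1)*e^{2*t}, t^2*e^{2*t}/2], [2*t*e^{2*t}, 2*t*(1 - t)*e^{2*t}, (t^2 + 1)*e^{2*t}]]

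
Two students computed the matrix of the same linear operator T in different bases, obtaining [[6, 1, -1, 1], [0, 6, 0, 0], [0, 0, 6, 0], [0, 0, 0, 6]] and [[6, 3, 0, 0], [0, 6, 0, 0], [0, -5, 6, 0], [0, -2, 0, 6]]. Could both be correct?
Yes.

Two matrices over a field are similar if and only if they have the same invariant factors.

Both A and B have characteristic polynomial (x - 6)^4 and minimal polynomial (x - 6)^2. Computing further, both have invariant factors x - 6, x - 6, (x - 6)^2. Hence A and B are similar.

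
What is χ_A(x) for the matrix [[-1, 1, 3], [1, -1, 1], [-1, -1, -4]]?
χ_A(x) = (x + 2)^3

xI - A = [[x + 1, -1, -3], [-1, x + 1, -1], [1, 1, x + 4]].

Expanding det(xI - A) along the first row:
det(xI - A) = + (x + 1)·det([[x + 1, -1], [1, x + 4]]) - (-1)·det([[-1, -1], [1, x + 4]]) + (-3)·det([[-1, x + 1], [1, 1]]).

Evaluating gives χ_A(x) = x^3 + 6x^2 + 12x + 8 = (x + 2)^3.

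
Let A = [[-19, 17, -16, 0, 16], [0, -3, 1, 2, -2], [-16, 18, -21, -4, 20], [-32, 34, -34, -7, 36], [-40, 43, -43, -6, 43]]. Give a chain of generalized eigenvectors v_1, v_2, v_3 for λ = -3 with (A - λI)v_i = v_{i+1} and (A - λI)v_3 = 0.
v_1 = [[-1, 0, 1, 0, 0]]^T, v_2 = [[0, 1, -2, -2, -3]]^T, v_3 = [[1, 0, 2, 2, 3]]^T

We seek v_1 ∈ ker((A + 3I)^3) \ ker((A + 3I)^2), then set v_{i+1} = (A + 3I) v_i.

One such chain is v_1 = [[-1, 0, 1, 0, 0]]^T, v_2 = [[0, 1, -2, -2, -3]]^T, v_3 = [[1, 0, 2, 2, 3]]^T. Check: (A + 3I) v_3 = [[0, 0, 0, 0, 0]]^T = 0.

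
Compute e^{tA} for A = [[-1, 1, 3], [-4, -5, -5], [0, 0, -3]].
A has Jordan form J = [[-3, 1, 0], [0, -3, 1], [0, 0, -3]] with A = PJP^{-1}, so e^{tA} = P e^{tJ} P^{-1}.

For a Jordan block J_k(λ), e^{tJ_k(λ)} = e^{λt} · (I + tN + t^2 N^2/2! + ... + t^{k-1} N^{k-1}/(k-1)!) where N is the nilpotent superdiagonal part.

Assembling the blocks and conjugating back gives the entries of e^{tA} as shown above.

e^{tA} = [[(2*t + 1)*e^{-3*t}, t*e^{-3*t}, t*(t + 6)*e^{-3*t}/2], [-4*t*e^{-3*t}, (1 - 2*t)*e^{-3*t}, t*(-t - 5)*e^{-3*t}], [0, 0, e^{-3*t}]]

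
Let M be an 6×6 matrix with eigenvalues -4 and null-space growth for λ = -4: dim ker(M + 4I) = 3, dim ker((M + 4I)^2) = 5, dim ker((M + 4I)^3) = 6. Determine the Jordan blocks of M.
Jordan blocks: (-4, 3), (-4, 2), (-4, 1)

λ = -4: successive nullity increments [3, 2, 1] count blocks of size ≥ k; block sizes are [3, 2, 1].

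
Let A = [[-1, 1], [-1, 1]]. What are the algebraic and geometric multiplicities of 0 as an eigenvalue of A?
algebraic multiplicity 2, geometric multiplicity 1

The characteristic polynomial is x^2, so the factor x appears with exponent 2: the algebraic multiplicity is 2.

rank(A) = 1, so the eigenspace has dimension 2 - 1 = 1: the geometric multiplicity is 1.

Since 1 < 2, A is not diagonalizable.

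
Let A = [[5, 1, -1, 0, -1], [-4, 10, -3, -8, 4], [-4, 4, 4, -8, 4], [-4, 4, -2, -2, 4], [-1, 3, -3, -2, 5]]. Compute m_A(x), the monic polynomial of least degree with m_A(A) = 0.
m_A(x) = (x - 6)(x - 4)^3

The characteristic polynomial factors as (x - 6)(x - 4)^4. The minimal polynomial is ∏(x - λ)^{k_λ} where k_λ is the size of the largest Jordan block at λ.

For λ = 4: rank(A - 4I) = 3, and the largest Jordan block has size 3 (the smallest k with rank((A - 4I)^k) = rank((A - 4I)^(k+1))).
For λ = 6: rank(A - 6I) = 4, and the largest Jordan block has size 1 (the smallest k with rank((A - 6I)^k) = rank((A - 6I)^(k+1))).

So m_A(x) = (x - 6)(x - 4)^3.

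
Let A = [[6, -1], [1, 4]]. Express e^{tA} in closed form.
A has Jordan form J = [[5, 1], [0, 5]] with A = PJP^{-1}, so e^{tA} = P e^{tJ} P^{-1}.

For a Jordan block J_k(λ), e^{tJ_k(λ)} = e^{λt} · (I + tN + t^2 N^2/2! + ... + t^{k-1} N^{k-1}/(k-1)!) where N is the nilpotent superdiagonal part.

Assembling the blocks and conjugating back gives the entries of e^{tA} as shown above.

e^{tA} = [[(t + 1)*e^{5*t}, -t*e^{5*t}], [t*e^{5*t}, (1 - t)*e^{5*t}]]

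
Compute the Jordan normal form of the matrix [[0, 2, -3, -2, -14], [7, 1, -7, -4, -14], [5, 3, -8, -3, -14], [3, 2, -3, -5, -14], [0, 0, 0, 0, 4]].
J = [[-3, 1, 0, 0, 0], [0, -3, 1, 0, 0], [0, 0, -3, 0, 0], [0, 0, 0, -3, 0], [0, 0, 0, 0, 4]]

The characteristic polynomial is det(xI - A) = (x - 4)(x + 3)^4, so the eigenvalues are -3 (algebraic multiplicity 4), 4 (algebraic multiplicity 1).

For λ = -3: rank(A + 3I) = 3, rank((A + 3I)^2) = 2, rank((A + 3I)^3) = 1. The eigenspace has dimension 5 - 3 = 2, so there are 2 Jordan blocks; the rank sequence gives block sizes [3, 1].

For λ = 4: algebraic multiplicity 1 gives one 1×1 block.

Assembling the blocks gives the Jordan form J above.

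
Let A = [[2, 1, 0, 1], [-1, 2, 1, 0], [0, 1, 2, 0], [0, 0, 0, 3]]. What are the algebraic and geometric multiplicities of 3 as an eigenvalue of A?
algebraic multiplicity 1, geometric multiplicity 1

The characteristic polynomial is (x - 3)(x - 2)^3, so the factor x - 3 appears with exponent 1: the algebraic multiplicity is 1.

rank(A - 3I) = 3, so the eigenspace has dimension 4 - 3 = 1: the geometric multiplicity is 1.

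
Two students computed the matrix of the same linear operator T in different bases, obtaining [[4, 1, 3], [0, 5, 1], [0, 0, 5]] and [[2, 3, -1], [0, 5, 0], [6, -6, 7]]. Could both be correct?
Both have characteristic polynomial (x - 5)^2(x - 4), but the minimal polynomial of A is (x - 5)^2(x - 4) while the minimal polynomial of B is (x - 5)(x - 4). The minimal polynomial is a similarity invariant, so A and B are not similar.

No.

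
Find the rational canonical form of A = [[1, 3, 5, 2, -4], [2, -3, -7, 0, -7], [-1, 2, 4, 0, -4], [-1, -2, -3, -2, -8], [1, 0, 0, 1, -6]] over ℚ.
The invariant factors of A (the non-unit diagonal entries of the Smith normal form of xI - A over ℚ[x]) are (x + 3)^2(x^3 + 3x - 3), each dividing the next. The characteristic polynomial is their product, (x + 3)^2(x^3 + 3x - 3).

The rational canonical form is the block-diagonal matrix of companion matrices C(f_i):
R = [[0, 0, 0, 0, 27], [1, 0, 0, 0, -9], [0, 1, 0, 0, -15], [0, 0, 1, 0, -12], [0, 0, 0, 1, -6]].

Note the characteristic polynomial does not split into linear factors over ℚ, so A has no Jordan form over ℚ; the rational canonical form exists over any field.

R = [[0, 0, 0, 0, 27], [1, 0, 0, 0, -9], [0, 1, 0, 0, -15], [0, 0, 1, 0, -12], [0, 0, 0, 1, -6]]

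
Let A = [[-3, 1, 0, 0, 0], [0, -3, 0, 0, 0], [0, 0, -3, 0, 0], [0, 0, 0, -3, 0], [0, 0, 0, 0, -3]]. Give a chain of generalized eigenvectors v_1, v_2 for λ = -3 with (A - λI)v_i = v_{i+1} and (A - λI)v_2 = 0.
v_1 = [[0, 1, 0, 0, 0]]^T, v_2 = [[1, 0, 0, 0, 0]]^T

We seek v_1 ∈ ker((A + 3I)^2) \ ker(A + 3I), then set v_{i+1} = (A + 3I) v_i.

One such chain is v_1 = [[0, 1, 0, 0, 0]]^T, v_2 = [[1, 0, 0, 0, 0]]^T. Check: (A + 3I) v_2 = [[0, 0, 0, 0, 0]]^T = 0.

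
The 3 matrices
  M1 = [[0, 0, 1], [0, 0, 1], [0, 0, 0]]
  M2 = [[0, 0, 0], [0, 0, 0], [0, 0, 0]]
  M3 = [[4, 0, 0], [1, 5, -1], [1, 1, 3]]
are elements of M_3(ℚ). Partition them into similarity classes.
Characteristic polynomials: χ_{M1} = x^3, χ_{M2} = x^3, χ_{M3} = (x - 4)^3.

{M1}: invariant factors x, x^2.

{M2}: invariant factors x, x, x.

{M3}: invariant factors x - 4, (x - 4)^2.

Matrices are similar if and only if their invariant-factor lists agree; the partition into similarity classes is {M1}, {M2}, {M3}.

3 classes: {M1}, {M2}, {M3}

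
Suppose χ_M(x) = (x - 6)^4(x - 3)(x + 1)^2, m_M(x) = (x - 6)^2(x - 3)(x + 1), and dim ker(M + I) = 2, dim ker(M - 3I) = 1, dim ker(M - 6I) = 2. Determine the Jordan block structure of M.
λ = -1: algebraic multiplicity 2 (exponent in χ_M), largest block size 1 (exponent in m_M), 2 blocks (geometric multiplicity). These force block sizes [1, 1].
λ = 3: algebraic multiplicity 1 (exponent in χ_M), largest block size 1 (exponent in m_M), 1 block (geometric multiplicity). This forces block sizes [1].
λ = 6: algebraic multiplicity 4 (exponent in χ_M), largest block size 2 (exponent in m_M), 2 blocks (geometric multiplicity). These force block sizes [2, 2].

Jordan blocks: (-1, 1), (-1, 1), (3, 1), (6, 2), (6, 2)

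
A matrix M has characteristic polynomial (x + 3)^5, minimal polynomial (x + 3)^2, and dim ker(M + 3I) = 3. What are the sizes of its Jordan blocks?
Jordan blocks: (-3, 2), (-3, 2), (-3, 1)

λ = -3: algebraic multiplicity 5 (exponent in χ_M), largest block size 2 (exponent in m_M), 3 blocks (geometric multiplicity). These force block sizes [2, 2, 1].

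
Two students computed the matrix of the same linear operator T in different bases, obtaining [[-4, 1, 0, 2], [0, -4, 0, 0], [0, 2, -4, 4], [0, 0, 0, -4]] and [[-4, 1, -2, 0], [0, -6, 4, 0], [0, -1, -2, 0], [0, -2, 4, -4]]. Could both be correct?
Yes.

Two matrices over a field are similar if and only if they have the same invariant factors.

Both A and B have characteristic polynomial (x + 4)^4 and minimal polynomial (x + 4)^2. Computing further, both have invariant factors x + 4, x + 4, (x + 4)^2. Hence A and B are similar.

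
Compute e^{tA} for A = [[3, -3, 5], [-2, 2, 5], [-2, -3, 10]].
e^{tA} = [[(1 - 2*t)*e^{5*t}, -3*t*e^{5*t}, 5*t*e^{5*t}], [-2*t*e^{5*t}, (1 - 3*t)*e^{5*t}, 5*t*e^{5*t}], [-2*t*e^{5*t}, -3*t*e^{5*t}, (5*t + 1)*e^{5*t}]]

A has Jordan form J = [[5, 1, 0], [0, 5, 0], [0, 0, 5]] with A = PJP^{-1}, so e^{tA} = P e^{tJ} P^{-1}.

For a Jordan block J_k(λ), e^{tJ_k(λ)} = e^{λt} · (I + tN + t^2 N^2/2! + ... + t^{k-1} N^{k-1}/(k-1)!) where N is the nilpotent superdiagonal part.

Assembling the blocks and conjugating back gives the entries of e^{tA} as shown above.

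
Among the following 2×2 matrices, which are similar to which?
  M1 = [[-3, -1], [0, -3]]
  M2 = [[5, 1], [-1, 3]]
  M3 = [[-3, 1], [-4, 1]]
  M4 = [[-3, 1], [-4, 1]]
3 classes: {M1}, {M2}, {M3, M4}

Characteristic polynomials: χ_{M1} = (x + 3)^2, χ_{M2} = (x - 4)^2, χ_{M3} = (x + 1)^2, χ_{M4} = (x + 1)^2.

{M1}: invariant factors (x + 3)^2.

{M2}: invariant factors (x - 4)^2.

{M3, M4}: invariant factors (x + 1)^2.

Matrices are similar if and only if their invariant-factor lists agree; the partition into similarity classes is {M1}, {M2}, {M3, M4}.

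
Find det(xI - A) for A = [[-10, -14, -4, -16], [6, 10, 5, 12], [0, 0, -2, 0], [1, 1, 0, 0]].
xI - A = [[x + 10, 14, 4, 16], [-6, x - 10, -5, -12], [0, 0, x + 2, 0], [-1, -1, 0, x]].

Expanding det(xI - A) along the first row:
det(xI - A) = + (x + 10)·det([[x - 10, -5, -12], [0, x + 2, 0], [-1, 0, x]]) - (14)·det([[-6, -5, -12], [0, x + 2, 0], [-1, 0, x]]) + (4)·det([[-6, x - 10, -12], [0, 0, 0], [-1, -1, x]]) - (16)·det([[-6, x - 10, -5], [0, 0, x + 2], [-1, -1, 0]]).

Evaluating gives χ_A(x) = x^4 + 2x^3 - 12x^2 - 40x - 32 = (x - 4)(x + 2)^3.

χ_A(x) = (x - 4)(x + 2)^3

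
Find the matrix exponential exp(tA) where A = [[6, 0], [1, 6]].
e^{tA} = [[e^{6*t}, 0], [t*e^{6*t}, e^{6*t}]]

A has Jordan form J = [[6, 1], [0, 6]] with A = PJP^{-1}, so e^{tA} = P e^{tJ} P^{-1}.

For a Jordan block J_k(λ), e^{tJ_k(λ)} = e^{λt} · (I + tN + t^2 N^2/2! + ... + t^{k-1} N^{k-1}/(k-1)!) where N is the nilpotent superdiagonal part.

Assembling the blocks and conjugating back gives the entries of e^{tA} as shown above.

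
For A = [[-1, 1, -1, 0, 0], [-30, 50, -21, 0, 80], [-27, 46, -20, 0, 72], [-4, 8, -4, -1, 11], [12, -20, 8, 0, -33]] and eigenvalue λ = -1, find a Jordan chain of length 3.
v_1 = [[0, 3, 3, 0, -1]]^T, v_2 = [[0, 10, 9, 1, -4]]^T, v_3 = [[1, 1, 1, 0, 0]]^T

We seek v_1 ∈ ker((A + I)^3) \ ker((A + I)^2), then set v_{i+1} = (A + I) v_i.

One such chain is v_1 = [[0, 3, 3, 0, -1]]^T, v_2 = [[0, 10, 9, 1, -4]]^T, v_3 = [[1, 1, 1, 0, 0]]^T. Check: (A + I) v_3 = [[0, 0, 0, 0, 0]]^T = 0.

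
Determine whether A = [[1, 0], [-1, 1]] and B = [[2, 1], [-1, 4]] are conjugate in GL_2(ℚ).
No.

trace(A) = 2 but trace(B) = 6. The trace is a similarity invariant, so A and B are not similar.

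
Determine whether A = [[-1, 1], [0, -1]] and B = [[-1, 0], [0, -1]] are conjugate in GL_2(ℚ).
No.

Both have characteristic polynomial (x + 1)^2, but the minimal polynomial of A is (x + 1)^2 while the minimal polynomial of B is x + 1. The minimal polynomial is a similarity invariant, so A and B are not similar.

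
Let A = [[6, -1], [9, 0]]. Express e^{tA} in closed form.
A has Jordan form J = [[3, 1], [0, 3]] with A = PJP^{-1}, so e^{tA} = P e^{tJ} P^{-1}.

For a Jordan block J_k(λ), e^{tJ_k(λ)} = e^{λt} · (I + tN + t^2 N^2/2! + ... + t^{k-1} N^{k-1}/(k-1)!) where N is the nilpotent superdiagonal part.

Assembling the blocks and conjugating back gives the entries of e^{tA} as shown above.

e^{tA} = [[(3*t + 1)*e^{3*t}, -t*e^{3*t}], [9*t*e^{3*t}, (1 - 3*t)*e^{3*t}]]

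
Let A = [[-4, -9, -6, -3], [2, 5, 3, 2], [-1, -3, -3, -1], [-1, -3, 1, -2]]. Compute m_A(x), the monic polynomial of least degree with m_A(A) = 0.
The characteristic polynomial factors as (x + 1)^4. The minimal polynomial is ∏(x - λ)^{k_λ} where k_λ is the size of the largest Jordan block at λ.

For λ = -1: rank(A + I) = 2, and the largest Jordan block has size 3 (the smallest k with rank((A + I)^k) = rank((A + I)^(k+1))).

So m_A(x) = (x + 1)^3.

m_A(x) = (x + 1)^3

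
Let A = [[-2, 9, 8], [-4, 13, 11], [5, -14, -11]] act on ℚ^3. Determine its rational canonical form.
The invariant factors of A (the non-unit diagonal entries of the Smith normal form of xI - A over ℚ[x]) are x^3 + 3x - 5, each dividing the next. The characteristic polynomial is their product, x^3 + 3x - 5.

The rational canonical form is the block-diagonal matrix of companion matrices C(f_i):
R = [[0, 0, 5], [1, 0, -3], [0, 1, 0]].

Note the characteristic polynomial does not split into linear factors over ℚ, so A has no Jordan form over ℚ; the rational canonical form exists over any field.

R = [[0, 0, 5], [1, 0, -3], [0, 1, 0]]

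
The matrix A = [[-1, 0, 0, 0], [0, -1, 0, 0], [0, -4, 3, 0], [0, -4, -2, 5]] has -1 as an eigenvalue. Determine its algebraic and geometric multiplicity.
algebraic multiplicity 2, geometric multiplicity 2

The characteristic polynomial is (x - 5)(x - 3)(x + 1)^2, so the factor x + 1 appears with exponent 2: the algebraic multiplicity is 2.

rank(A + I) = 2, so the eigenspace has dimension 4 - 2 = 2: the geometric multiplicity is 2.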